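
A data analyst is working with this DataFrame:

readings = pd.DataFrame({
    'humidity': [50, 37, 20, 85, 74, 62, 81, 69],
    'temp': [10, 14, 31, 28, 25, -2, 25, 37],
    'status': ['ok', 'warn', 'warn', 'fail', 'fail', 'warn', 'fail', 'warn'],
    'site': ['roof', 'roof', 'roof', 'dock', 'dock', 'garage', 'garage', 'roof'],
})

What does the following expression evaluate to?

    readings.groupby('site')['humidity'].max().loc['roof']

group by site, max of humidity:
site
dock      85
garage    81
roof      69
Name: humidity, dtype: int64
Hence 69.

69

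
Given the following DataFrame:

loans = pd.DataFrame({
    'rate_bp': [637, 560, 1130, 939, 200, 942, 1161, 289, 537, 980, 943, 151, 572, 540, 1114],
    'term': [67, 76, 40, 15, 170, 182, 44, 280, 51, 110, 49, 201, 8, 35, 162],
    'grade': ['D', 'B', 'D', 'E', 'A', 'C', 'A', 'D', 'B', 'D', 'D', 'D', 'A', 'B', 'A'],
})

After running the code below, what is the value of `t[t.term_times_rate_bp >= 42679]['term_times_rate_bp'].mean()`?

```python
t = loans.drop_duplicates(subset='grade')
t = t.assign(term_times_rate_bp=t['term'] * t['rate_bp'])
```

drop duplicate grade (keep=first):
   rate_bp  term grade
0      637    67     D
1      560    76     B
3      939    15     E
4      200   170     A
5      942   182     C
add column term_times_rate_bp = t['term'] * t['rate_bp']:
   rate_bp  term grade  term_times_rate_bp
0      637    67     D               42679
1      560    76     B               42560
3      939    15     E               14085
4      200   170     A               34000
5      942   182     C              171444
filter rows where term_times_rate_bp >= 42679:
   rate_bp  term grade  term_times_rate_bp
0      637    67     D               42679
5      942   182     C              171444
Taking the mean of column 'term_times_rate_bp' gives 107061.5.

107061.5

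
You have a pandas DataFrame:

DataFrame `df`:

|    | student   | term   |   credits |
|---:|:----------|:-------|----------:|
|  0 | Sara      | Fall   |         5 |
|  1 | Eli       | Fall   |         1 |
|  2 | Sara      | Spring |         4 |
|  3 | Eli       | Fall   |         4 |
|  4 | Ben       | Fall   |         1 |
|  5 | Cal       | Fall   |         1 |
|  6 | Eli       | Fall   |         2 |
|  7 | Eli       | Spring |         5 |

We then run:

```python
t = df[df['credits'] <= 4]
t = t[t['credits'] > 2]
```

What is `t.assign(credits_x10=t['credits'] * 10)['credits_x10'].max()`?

40

filter rows where credits <= 4:
  student    term  credits
1     Eli    Fall        1
2    Sara  Spring        4
3     Eli    Fall        4
4     Ben    Fall        1
5     Cal    Fall        1
6     Eli    Fall        2
filter rows where credits > 2:
  student    term  credits
2    Sara  Spring        4
3     Eli    Fall        4
add column credits_x10 = t['credits'] * 10:
  student    term  credits  credits_x10
2    Sara  Spring        4           40
3     Eli    Fall        4           40
Hence 40.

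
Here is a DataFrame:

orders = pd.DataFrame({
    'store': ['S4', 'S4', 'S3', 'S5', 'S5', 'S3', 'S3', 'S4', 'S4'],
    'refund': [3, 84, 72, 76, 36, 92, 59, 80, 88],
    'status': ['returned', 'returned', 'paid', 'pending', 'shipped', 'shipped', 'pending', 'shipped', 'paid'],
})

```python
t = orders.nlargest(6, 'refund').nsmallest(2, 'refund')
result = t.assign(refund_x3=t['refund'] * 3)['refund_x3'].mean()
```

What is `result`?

222.0

take 6 rows with largest refund:
  store  refund    status
5    S3      92   shipped
8    S4      88      paid
1    S4      84  returned
7    S4      80   shipped
3    S5      76   pending
2    S3      72      paid
take 2 rows with smallest refund:
  store  refund   status
2    S3      72     paid
3    S5      76  pending
add column refund_x3 = t['refund'] * 3:
  store  refund   status  refund_x3
2    S3      72     paid        216
3    S5      76  pending        228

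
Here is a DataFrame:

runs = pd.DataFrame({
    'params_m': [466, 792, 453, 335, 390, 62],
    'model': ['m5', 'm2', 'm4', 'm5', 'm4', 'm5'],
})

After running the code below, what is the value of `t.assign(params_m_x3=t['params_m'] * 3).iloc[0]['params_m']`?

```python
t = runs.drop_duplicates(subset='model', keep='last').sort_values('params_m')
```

62

drop duplicate model (keep=last):
   params_m model
1       792    m2
4       390    m4
5        62    m5
sort by params_m:
   params_m model
5        62    m5
4       390    m4
1       792    m2
add column params_m_x3 = t['params_m'] * 3:
   params_m model  params_m_x3
5        62    m5          186
4       390    m4         1170
1       792    m2         2376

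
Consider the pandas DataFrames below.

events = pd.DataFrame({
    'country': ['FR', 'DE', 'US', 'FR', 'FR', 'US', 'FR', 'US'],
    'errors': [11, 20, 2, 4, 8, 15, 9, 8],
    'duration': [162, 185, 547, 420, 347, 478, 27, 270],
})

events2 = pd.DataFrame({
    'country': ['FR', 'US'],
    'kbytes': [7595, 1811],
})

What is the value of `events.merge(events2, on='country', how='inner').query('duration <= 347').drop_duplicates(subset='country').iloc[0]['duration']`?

merge on 'country' (how='inner') → 7 rows:
  country  errors  duration  kbytes
0      FR      11       162    7595
1      US       2       547    1811
2      FR       4       420    7595
3      FR       8       347    7595
4      US      15       478    1811
5      FR       9        27    7595
6      US       8       270    1811
filter rows where duration <= 347:
  country  errors  duration  kbytes
0      FR      11       162    7595
3      FR       8       347    7595
5      FR       9        27    7595
6      US       8       270    1811
drop duplicate country (keep=first):
  country  errors  duration  kbytes
0      FR      11       162    7595
6      US       8       270    1811
Reading off the value at position 0, column 'duration', we get 162.

162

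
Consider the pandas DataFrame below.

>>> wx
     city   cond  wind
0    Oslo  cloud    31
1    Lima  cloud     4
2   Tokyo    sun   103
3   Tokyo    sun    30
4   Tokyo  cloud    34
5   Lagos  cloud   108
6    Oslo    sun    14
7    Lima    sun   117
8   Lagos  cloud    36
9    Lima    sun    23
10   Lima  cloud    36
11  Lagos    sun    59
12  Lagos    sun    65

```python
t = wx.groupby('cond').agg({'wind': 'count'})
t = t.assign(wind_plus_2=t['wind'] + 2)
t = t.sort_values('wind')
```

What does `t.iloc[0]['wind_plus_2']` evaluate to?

group by cond, count of wind:
       wind
cond       
cloud     6
sun       7
add column wind_plus_2 = t['wind'] + 2:
       wind  wind_plus_2
cond                    
cloud     6            8
sun       7            9
sort by wind:
       wind  wind_plus_2
cond                    
cloud     6            8
sun       7            9
So iloc[0]['wind_plus_2'] = 8.

8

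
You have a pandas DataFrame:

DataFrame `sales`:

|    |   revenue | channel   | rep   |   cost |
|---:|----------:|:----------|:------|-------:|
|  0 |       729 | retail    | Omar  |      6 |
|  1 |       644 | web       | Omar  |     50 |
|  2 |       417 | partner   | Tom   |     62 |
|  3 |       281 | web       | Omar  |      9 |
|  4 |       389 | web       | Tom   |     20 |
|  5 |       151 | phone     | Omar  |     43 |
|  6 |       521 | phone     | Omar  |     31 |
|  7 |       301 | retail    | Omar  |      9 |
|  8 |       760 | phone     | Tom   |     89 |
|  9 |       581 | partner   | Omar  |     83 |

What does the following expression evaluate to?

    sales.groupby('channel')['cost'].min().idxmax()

partner

group by channel, min of cost:
channel
partner    62
phone      31
retail      6
web         9
Name: cost, dtype: int64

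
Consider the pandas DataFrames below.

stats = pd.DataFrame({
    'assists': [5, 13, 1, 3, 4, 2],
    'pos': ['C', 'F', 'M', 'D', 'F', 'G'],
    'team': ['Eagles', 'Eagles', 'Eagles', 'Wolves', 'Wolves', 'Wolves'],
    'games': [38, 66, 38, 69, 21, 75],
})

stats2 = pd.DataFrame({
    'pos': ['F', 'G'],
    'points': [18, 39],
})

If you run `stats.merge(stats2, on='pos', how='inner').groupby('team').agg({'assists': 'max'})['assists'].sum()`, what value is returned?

merge on 'pos' (how='inner') → 3 rows:
   assists pos    team  games  points
0       13   F  Eagles     66      18
1        4   F  Wolves     21      18
2        2   G  Wolves     75      39
group by team, max of assists:
        assists
team           
Eagles       13
Wolves        4

17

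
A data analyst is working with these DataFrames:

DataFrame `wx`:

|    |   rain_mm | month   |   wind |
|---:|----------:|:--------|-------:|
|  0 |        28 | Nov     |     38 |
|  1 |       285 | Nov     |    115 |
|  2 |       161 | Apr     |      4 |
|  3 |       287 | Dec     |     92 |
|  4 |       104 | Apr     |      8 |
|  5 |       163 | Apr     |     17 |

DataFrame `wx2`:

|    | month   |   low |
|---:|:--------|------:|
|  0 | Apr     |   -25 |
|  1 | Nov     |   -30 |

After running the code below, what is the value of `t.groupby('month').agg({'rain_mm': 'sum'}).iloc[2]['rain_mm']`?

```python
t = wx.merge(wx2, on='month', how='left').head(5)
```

313

merge on 'month' (how='left') → 6 rows:
   rain_mm month  wind   low
0       28   Nov    38 -30.0
1      285   Nov   115 -30.0
2      161   Apr     4 -25.0
3      287   Dec    92   NaN
4      104   Apr     8 -25.0
5      163   Apr    17 -25.0
take first 5 rows:
   rain_mm month  wind   low
0       28   Nov    38 -30.0
1      285   Nov   115 -30.0
2      161   Apr     4 -25.0
3      287   Dec    92   NaN
4      104   Apr     8 -25.0
group by month, sum of rain_mm:
       rain_mm
month         
Apr        265
Dec        287
Nov        313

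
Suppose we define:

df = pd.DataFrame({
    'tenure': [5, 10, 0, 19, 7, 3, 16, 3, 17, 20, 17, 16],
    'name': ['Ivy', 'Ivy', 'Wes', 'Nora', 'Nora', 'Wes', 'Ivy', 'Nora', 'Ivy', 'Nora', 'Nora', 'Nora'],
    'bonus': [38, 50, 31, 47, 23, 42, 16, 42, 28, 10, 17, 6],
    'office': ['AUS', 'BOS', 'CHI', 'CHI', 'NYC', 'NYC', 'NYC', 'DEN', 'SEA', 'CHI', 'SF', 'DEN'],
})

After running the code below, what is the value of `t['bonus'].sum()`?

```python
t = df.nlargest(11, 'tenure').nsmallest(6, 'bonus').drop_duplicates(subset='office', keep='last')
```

84

take 11 rows with largest tenure:
    tenure  name  bonus office
9       20  Nora     10    CHI
3       19  Nora     47    CHI
8       17   Ivy     28    SEA
10      17  Nora     17     SF
6       16   Ivy     16    NYC
11      16  Nora      6    DEN
1       10   Ivy     50    BOS
4        7  Nora     23    NYC
0        5   Ivy     38    AUS
5        3   Wes     42    NYC
7        3  Nora     42    DEN
take 6 rows with smallest bonus:
    tenure  name  bonus office
11      16  Nora      6    DEN
9       20  Nora     10    CHI
6       16   Ivy     16    NYC
10      17  Nora     17     SF
4        7  Nora     23    NYC
8       17   Ivy     28    SEA
drop duplicate office (keep=last):
    tenure  name  bonus office
11      16  Nora      6    DEN
9       20  Nora     10    CHI
10      17  Nora     17     SF
4        7  Nora     23    NYC
8       17   Ivy     28    SEA
The sum of column 'bonus' is 84.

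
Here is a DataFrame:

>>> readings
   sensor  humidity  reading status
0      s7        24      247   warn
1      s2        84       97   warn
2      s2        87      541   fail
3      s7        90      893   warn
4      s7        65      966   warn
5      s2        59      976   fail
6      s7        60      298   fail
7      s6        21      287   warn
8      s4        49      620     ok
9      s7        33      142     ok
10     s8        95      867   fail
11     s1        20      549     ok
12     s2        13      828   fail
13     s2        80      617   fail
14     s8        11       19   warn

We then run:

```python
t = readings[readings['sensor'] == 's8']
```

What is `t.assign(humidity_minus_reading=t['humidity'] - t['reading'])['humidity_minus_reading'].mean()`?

-390.0

filter rows where sensor == 's8':
   sensor  humidity  reading status
10     s8        95      867   fail
14     s8        11       19   warn
add column humidity_minus_reading = t['humidity'] - t['reading']:
   sensor  humidity  reading status  humidity_minus_reading
10     s8        95      867   fail                    -772
14     s8        11       19   warn                      -8
Finally, mean of column 'humidity_minus_reading' = -390.0.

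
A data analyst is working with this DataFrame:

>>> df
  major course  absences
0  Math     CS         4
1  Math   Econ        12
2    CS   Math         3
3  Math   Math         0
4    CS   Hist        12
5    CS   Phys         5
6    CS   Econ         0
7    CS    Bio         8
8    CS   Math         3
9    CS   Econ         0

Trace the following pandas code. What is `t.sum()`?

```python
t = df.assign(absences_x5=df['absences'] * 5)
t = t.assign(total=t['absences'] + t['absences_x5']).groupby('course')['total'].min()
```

add column absences_x5 = df['absences'] * 5:
  major course  absences  absences_x5
0  Math     CS         4           20
1  Math   Econ        12           60
2    CS   Math         3           15
3  Math   Math         0            0
4    CS   Hist        12           60
5    CS   Phys         5           25
6    CS   Econ         0            0
7    CS    Bio         8           40
8    CS   Math         3           15
9    CS   Econ         0            0
add column total = t['absences'] + t['absences_x5']:
  major course  absences  absences_x5  total
0  Math     CS         4           20     24
1  Math   Econ        12           60     72
2    CS   Math         3           15     18
3  Math   Math         0            0      0
4    CS   Hist        12           60     72
5    CS   Phys         5           25     30
6    CS   Econ         0            0      0
7    CS    Bio         8           40     48
8    CS   Math         3           15     18
9    CS   Econ         0            0      0
group by course, min of total:
course
Bio     48
CS      24
Econ     0
Hist    72
Math     0
Phys    30
Name: total, dtype: int64
Hence 174.

174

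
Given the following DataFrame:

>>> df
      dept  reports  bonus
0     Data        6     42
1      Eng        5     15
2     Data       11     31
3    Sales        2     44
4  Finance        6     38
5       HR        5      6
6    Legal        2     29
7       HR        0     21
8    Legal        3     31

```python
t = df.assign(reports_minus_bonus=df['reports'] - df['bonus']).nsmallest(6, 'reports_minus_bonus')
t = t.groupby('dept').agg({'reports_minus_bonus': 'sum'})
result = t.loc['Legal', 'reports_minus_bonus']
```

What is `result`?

add column reports_minus_bonus = df['reports'] - df['bonus']:
      dept  reports  bonus  reports_minus_bonus
0     Data        6     42                  -36
1      Eng        5     15                  -10
2     Data       11     31                  -20
3    Sales        2     44                  -42
4  Finance        6     38                  -32
5       HR        5      6                   -1
6    Legal        2     29                  -27
7       HR        0     21                  -21
8    Legal        3     31                  -28
take 6 rows with smallest reports_minus_bonus:
      dept  reports  bonus  reports_minus_bonus
3    Sales        2     44                  -42
0     Data        6     42                  -36
4  Finance        6     38                  -32
8    Legal        3     31                  -28
6    Legal        2     29                  -27
7       HR        0     21                  -21
group by dept, sum of reports_minus_bonus:
         reports_minus_bonus
dept                        
Data                     -36
Finance                  -32
HR                       -21
Legal                    -55
Sales                    -42
The value at row 'Legal', column 'reports_minus_bonus' is -55.

-55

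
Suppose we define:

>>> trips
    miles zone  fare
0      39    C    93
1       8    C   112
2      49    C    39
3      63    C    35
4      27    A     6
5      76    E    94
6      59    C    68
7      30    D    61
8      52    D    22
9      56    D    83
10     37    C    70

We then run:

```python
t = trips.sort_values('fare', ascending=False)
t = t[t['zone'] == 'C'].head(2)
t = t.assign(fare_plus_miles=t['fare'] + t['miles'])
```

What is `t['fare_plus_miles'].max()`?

sort by fare descending:
    miles zone  fare
1       8    C   112
5      76    E    94
0      39    C    93
9      56    D    83
10     37    C    70
6      59    C    68
7      30    D    61
2      49    C    39
3      63    C    35
8      52    D    22
4      27    A     6
filter rows where zone == 'C':
    miles zone  fare
1       8    C   112
0      39    C    93
10     37    C    70
6      59    C    68
2      49    C    39
3      63    C    35
take first 2 rows:
   miles zone  fare
1      8    C   112
0     39    C    93
add column fare_plus_miles = t['fare'] + t['miles']:
   miles zone  fare  fare_plus_miles
1      8    C   112              120
0     39    C    93              132

132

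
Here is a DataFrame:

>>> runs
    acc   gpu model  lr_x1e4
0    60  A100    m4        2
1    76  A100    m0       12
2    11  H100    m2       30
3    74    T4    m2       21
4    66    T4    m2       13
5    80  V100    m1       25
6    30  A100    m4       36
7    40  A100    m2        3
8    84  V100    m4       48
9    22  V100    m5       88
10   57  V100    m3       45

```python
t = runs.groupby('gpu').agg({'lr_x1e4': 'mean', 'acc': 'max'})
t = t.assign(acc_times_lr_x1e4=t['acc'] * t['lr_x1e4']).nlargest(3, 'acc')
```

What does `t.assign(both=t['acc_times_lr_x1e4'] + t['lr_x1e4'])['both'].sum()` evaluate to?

group by gpu: mean(lr_x1e4), max(acc):
      lr_x1e4  acc
gpu               
A100    13.25   76
H100    30.00   11
T4      17.00   74
V100    51.50   84
add column acc_times_lr_x1e4 = t['acc'] * t['lr_x1e4']:
      lr_x1e4  acc  acc_times_lr_x1e4
gpu                                  
A100    13.25   76             1007.0
H100    30.00   11              330.0
T4      17.00   74             1258.0
V100    51.50   84             4326.0
take 3 rows with largest acc:
      lr_x1e4  acc  acc_times_lr_x1e4
gpu                                  
V100    51.50   84             4326.0
A100    13.25   76             1007.0
T4      17.00   74             1258.0
add column both = t['acc_times_lr_x1e4'] + t['lr_x1e4']:
      lr_x1e4  acc  acc_times_lr_x1e4     both
gpu                                           
V100    51.50   84             4326.0  4377.50
A100    13.25   76             1007.0  1020.25
T4      17.00   74             1258.0  1275.00
Finally, sum of column 'both' = 6672.75.

6672.75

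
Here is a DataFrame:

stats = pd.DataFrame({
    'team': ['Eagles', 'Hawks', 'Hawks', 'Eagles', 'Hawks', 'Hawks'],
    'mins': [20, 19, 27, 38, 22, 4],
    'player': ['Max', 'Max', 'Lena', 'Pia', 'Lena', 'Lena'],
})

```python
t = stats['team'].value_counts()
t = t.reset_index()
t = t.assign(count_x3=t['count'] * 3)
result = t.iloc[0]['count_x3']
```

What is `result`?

12

value_counts of team:
team
Hawks     4
Eagles    2
Name: count, dtype: int64
reset_index():
     team  count
0   Hawks      4
1  Eagles      2
add column count_x3 = t['count'] * 3:
     team  count  count_x3
0   Hawks      4        12
1  Eagles      2         6
value at position 0, column 'count_x3' → 12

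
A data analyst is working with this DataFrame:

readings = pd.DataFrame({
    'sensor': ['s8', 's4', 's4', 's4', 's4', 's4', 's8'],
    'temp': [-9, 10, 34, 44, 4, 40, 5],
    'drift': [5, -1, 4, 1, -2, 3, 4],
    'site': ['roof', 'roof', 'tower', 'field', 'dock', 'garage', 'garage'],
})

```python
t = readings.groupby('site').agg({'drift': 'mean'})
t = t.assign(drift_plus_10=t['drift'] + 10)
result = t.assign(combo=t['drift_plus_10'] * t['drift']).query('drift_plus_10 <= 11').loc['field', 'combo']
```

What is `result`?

group by site, mean of drift:
        drift
site         
dock     -2.0
field     1.0
garage    3.5
roof      2.0
tower     4.0
add column drift_plus_10 = t['drift'] + 10:
        drift  drift_plus_10
site                        
dock     -2.0            8.0
field     1.0           11.0
garage    3.5           13.5
roof      2.0           12.0
tower     4.0           14.0
add column combo = t['drift_plus_10'] * t['drift']:
        drift  drift_plus_10  combo
site                               
dock     -2.0            8.0 -16.00
field     1.0           11.0  11.00
garage    3.5           13.5  47.25
roof      2.0           12.0  24.00
tower     4.0           14.0  56.00
filter rows where drift_plus_10 <= 11:
       drift  drift_plus_10  combo
site                              
dock    -2.0            8.0  -16.0
field    1.0           11.0   11.0
So loc['field', 'combo'] = 11.0.

11.0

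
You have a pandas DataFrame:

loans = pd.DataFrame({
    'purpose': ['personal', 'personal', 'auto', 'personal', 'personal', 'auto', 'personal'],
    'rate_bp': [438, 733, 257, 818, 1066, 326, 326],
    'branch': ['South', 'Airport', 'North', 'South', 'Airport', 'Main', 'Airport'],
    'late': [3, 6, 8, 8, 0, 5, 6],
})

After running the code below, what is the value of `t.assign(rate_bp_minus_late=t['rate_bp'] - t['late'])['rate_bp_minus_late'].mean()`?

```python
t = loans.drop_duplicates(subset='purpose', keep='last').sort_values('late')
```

320.5

drop duplicate purpose (keep=last):
    purpose  rate_bp   branch  late
5      auto      326     Main     5
6  personal      326  Airport     6
sort by late:
    purpose  rate_bp   branch  late
5      auto      326     Main     5
6  personal      326  Airport     6
add column rate_bp_minus_late = t['rate_bp'] - t['late']:
    purpose  rate_bp   branch  late  rate_bp_minus_late
5      auto      326     Main     5                 321
6  personal      326  Airport     6                 320
The mean of column 'rate_bp_minus_late' is 320.5.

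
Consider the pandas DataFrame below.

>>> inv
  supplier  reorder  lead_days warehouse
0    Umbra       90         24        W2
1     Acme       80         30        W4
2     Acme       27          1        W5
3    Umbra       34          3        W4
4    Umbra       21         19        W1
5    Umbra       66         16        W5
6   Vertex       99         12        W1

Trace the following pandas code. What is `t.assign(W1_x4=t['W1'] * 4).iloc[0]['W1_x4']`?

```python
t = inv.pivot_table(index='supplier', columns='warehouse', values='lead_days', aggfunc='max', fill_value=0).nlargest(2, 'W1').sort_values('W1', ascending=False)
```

76

pivot: rows=supplier, cols=warehouse, max(lead_days):
warehouse  W1  W2  W4  W5
supplier                 
Acme        0   0  30   1
Umbra      19  24   3  16
Vertex     12   0   0   0
take 2 rows with largest W1:
warehouse  W1  W2  W4  W5
supplier                 
Umbra      19  24   3  16
Vertex     12   0   0   0
sort by W1 descending:
warehouse  W1  W2  W4  W5
supplier                 
Umbra      19  24   3  16
Vertex     12   0   0   0
add column W1_x4 = t['W1'] * 4:
warehouse  W1  W2  W4  W5  W1_x4
supplier                        
Umbra      19  24   3  16     76
Vertex     12   0   0   0     48
Reading off the value at position 0, column 'W1_x4', we get 76.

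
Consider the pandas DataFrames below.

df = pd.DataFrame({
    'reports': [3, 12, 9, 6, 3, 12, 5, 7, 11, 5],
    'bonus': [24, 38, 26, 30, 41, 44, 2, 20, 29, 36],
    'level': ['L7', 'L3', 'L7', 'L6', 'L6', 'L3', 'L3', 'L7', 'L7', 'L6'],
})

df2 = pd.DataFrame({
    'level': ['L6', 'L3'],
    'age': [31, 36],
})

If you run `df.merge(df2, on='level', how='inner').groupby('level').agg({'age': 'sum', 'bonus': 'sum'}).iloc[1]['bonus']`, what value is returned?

107

merge on 'level' (how='inner') → 6 rows:
   reports  bonus level  age
0       12     38    L3   36
1        6     30    L6   31
2        3     41    L6   31
3       12     44    L3   36
4        5      2    L3   36
5        5     36    L6   31
group by level: sum(age), sum(bonus):
       age  bonus
level            
L3     108     84
L6      93    107
Taking the value at position 1, column 'bonus' gives 107.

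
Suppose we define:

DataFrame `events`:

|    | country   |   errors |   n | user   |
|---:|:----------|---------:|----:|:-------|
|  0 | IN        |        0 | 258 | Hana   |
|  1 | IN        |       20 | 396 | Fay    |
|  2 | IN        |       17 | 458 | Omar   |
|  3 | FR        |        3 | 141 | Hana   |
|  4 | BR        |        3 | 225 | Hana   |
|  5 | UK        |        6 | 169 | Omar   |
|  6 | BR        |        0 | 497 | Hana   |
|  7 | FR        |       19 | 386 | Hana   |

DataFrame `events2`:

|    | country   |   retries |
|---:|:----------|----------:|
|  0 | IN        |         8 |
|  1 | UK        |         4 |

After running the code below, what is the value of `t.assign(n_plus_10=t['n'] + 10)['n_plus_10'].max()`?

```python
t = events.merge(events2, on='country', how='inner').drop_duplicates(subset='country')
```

268

merge on 'country' (how='inner') → 4 rows:
  country  errors    n  user  retries
0      IN       0  258  Hana        8
1      IN      20  396   Fay        8
2      IN      17  458  Omar        8
3      UK       6  169  Omar        4
drop duplicate country (keep=first):
  country  errors    n  user  retries
0      IN       0  258  Hana        8
3      UK       6  169  Omar        4
add column n_plus_10 = t['n'] + 10:
  country  errors    n  user  retries  n_plus_10
0      IN       0  258  Hana        8        268
3      UK       6  169  Omar        4        179
Finally, max of column 'n_plus_10' = 268.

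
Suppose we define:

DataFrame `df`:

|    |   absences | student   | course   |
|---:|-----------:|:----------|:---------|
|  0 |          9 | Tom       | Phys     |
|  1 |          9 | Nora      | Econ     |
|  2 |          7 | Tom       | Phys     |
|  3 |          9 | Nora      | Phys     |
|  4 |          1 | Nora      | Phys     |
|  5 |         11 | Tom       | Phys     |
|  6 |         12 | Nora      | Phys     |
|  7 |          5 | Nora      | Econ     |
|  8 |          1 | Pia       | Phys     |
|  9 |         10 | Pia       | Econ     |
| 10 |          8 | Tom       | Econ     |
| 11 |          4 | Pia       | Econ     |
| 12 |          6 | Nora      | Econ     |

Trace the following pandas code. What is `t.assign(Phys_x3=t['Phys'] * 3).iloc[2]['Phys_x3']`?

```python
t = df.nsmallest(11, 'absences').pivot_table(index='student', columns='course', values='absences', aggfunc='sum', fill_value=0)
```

take 11 rows with smallest absences:
    absences student course
4          1    Nora   Phys
8          1     Pia   Phys
11         4     Pia   Econ
7          5    Nora   Econ
12         6    Nora   Econ
2          7     Tom   Phys
10         8     Tom   Econ
0          9     Tom   Phys
1          9    Nora   Econ
3          9    Nora   Phys
9         10     Pia   Econ
pivot: rows=student, cols=course, sum(absences):
course   Econ  Phys
student            
Nora       20    10
Pia        14     1
Tom         8    16
add column Phys_x3 = t['Phys'] * 3:
course   Econ  Phys  Phys_x3
student                     
Nora       20    10       30
Pia        14     1        3
Tom         8    16       48
Hence 48.

48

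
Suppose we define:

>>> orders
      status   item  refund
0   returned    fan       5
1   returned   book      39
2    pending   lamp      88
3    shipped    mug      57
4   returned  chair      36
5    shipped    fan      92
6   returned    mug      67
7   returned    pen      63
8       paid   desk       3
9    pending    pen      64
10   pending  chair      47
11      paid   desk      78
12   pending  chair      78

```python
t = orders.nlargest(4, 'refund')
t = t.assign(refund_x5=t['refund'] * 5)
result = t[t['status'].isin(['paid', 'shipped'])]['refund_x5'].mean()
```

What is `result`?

425.0

take 4 rows with largest refund:
     status   item  refund
5   shipped    fan      92
2   pending   lamp      88
11     paid   desk      78
12  pending  chair      78
add column refund_x5 = t['refund'] * 5:
     status   item  refund  refund_x5
5   shipped    fan      92        460
2   pending   lamp      88        440
11     paid   desk      78        390
12  pending  chair      78        390
filter rows where status in ['paid', 'shipped']:
     status  item  refund  refund_x5
5   shipped   fan      92        460
11     paid  desk      78        390
Reading off the mean of column 'refund_x5', we get 425.0.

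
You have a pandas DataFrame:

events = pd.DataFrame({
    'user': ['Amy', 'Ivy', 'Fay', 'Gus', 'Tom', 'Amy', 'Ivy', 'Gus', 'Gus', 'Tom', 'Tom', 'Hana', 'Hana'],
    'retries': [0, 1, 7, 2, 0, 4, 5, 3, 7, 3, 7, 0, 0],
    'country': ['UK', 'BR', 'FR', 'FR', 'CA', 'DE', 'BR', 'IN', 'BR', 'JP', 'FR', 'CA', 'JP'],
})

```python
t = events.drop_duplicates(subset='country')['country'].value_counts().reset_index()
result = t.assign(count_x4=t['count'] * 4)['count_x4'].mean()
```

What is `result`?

4.0

drop duplicate country (keep=first):
  user  retries country
0  Amy        0      UK
1  Ivy        1      BR
2  Fay        7      FR
4  Tom        0      CA
5  Amy        4      DE
7  Gus        3      IN
9  Tom        3      JP
value_counts of country:
country
UK    1
BR    1
FR    1
CA    1
DE    1
IN    1
JP    1
Name: count, dtype: int64
reset_index():
  country  count
0      UK      1
1      BR      1
2      FR      1
3      CA      1
4      DE      1
5      IN      1
6      JP      1
add column count_x4 = t['count'] * 4:
  country  count  count_x4
0      UK      1         4
1      BR      1         4
2      FR      1         4
3      CA      1         4
4      DE      1         4
5      IN      1         4
6      JP      1         4
Hence 4.0.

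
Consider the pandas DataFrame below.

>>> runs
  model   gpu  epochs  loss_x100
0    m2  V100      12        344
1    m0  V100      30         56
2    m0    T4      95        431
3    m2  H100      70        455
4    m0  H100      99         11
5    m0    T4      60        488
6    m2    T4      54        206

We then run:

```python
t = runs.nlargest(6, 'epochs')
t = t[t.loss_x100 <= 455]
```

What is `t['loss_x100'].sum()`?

1159

take 6 rows with largest epochs:
  model   gpu  epochs  loss_x100
4    m0  H100      99         11
2    m0    T4      95        431
3    m2  H100      70        455
5    m0    T4      60        488
6    m2    T4      54        206
1    m0  V100      30         56
filter rows where loss_x100 <= 455:
  model   gpu  epochs  loss_x100
4    m0  H100      99         11
2    m0    T4      95        431
3    m2  H100      70        455
6    m2    T4      54        206
1    m0  V100      30         56
Taking the sum of column 'loss_x100' gives 1159.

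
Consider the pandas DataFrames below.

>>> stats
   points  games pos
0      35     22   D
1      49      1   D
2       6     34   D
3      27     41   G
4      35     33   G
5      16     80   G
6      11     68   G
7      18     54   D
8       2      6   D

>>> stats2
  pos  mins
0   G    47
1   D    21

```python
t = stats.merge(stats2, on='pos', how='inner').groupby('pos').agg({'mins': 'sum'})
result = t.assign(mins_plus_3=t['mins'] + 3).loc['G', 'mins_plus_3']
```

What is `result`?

191

merge on 'pos' (how='inner') → 9 rows:
   points  games pos  mins
0      35     22   D    21
1      49      1   D    21
2       6     34   D    21
3      27     41   G    47
4      35     33   G    47
5      16     80   G    47
6      11     68   G    47
7      18     54   D    21
8       2      6   D    21
group by pos, sum of mins:
     mins
pos      
D     105
G     188
add column mins_plus_3 = t['mins'] + 3:
     mins  mins_plus_3
pos                   
D     105          108
G     188          191
The value at row 'G', column 'mins_plus_3' is 191.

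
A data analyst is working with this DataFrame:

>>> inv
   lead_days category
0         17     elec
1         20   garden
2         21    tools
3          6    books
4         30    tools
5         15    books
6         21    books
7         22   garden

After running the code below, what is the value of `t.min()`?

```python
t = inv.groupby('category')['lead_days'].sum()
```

17

group by category, sum of lead_days:
category
books     42
elec      17
garden    42
tools     51
Name: lead_days, dtype: int64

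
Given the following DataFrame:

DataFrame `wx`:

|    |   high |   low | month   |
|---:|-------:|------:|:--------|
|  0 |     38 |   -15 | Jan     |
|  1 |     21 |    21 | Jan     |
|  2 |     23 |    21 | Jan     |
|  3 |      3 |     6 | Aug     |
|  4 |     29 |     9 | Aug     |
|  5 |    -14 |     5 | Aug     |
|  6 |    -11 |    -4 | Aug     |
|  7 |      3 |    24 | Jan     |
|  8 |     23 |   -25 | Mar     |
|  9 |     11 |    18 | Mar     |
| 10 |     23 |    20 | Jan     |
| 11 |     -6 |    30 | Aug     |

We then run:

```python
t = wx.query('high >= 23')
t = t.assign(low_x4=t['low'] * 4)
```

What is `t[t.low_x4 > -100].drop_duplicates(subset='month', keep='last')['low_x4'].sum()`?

116

filter rows where high >= 23:
    high  low month
0     38  -15   Jan
2     23   21   Jan
4     29    9   Aug
8     23  -25   Mar
10    23   20   Jan
add column low_x4 = t['low'] * 4:
    high  low month  low_x4
0     38  -15   Jan     -60
2     23   21   Jan      84
4     29    9   Aug      36
8     23  -25   Mar    -100
10    23   20   Jan      80
filter rows where low_x4 > -100:
    high  low month  low_x4
0     38  -15   Jan     -60
2     23   21   Jan      84
4     29    9   Aug      36
10    23   20   Jan      80
drop duplicate month (keep=last):
    high  low month  low_x4
4     29    9   Aug      36
10    23   20   Jan      80
Taking the sum of column 'low_x4' gives 116.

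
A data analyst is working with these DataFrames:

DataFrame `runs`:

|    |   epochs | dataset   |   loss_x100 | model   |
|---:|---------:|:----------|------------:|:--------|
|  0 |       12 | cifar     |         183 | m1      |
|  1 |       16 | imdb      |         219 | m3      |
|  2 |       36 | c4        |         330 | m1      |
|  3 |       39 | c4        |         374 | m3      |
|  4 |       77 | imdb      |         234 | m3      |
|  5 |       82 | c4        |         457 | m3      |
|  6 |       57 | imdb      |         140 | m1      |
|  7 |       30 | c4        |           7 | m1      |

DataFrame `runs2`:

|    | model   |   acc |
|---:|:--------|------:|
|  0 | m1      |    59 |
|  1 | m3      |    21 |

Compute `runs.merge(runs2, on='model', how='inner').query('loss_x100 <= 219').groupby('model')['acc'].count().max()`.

merge on 'model' (how='inner') → 8 rows:
   epochs dataset  loss_x100 model  acc
0      12   cifar        183    m1   59
1      16    imdb        219    m3   21
2      36      c4        330    m1   59
3      39      c4        374    m3   21
4      77    imdb        234    m3   21
5      82      c4        457    m3   21
6      57    imdb        140    m1   59
7      30      c4          7    m1   59
filter rows where loss_x100 <= 219:
   epochs dataset  loss_x100 model  acc
0      12   cifar        183    m1   59
1      16    imdb        219    m3   21
6      57    imdb        140    m1   59
7      30      c4          7    m1   59
group by model, count of acc:
model
m1    3
m3    1
Name: acc, dtype: int64
Reading off the max of the resulting series, we get 3.

3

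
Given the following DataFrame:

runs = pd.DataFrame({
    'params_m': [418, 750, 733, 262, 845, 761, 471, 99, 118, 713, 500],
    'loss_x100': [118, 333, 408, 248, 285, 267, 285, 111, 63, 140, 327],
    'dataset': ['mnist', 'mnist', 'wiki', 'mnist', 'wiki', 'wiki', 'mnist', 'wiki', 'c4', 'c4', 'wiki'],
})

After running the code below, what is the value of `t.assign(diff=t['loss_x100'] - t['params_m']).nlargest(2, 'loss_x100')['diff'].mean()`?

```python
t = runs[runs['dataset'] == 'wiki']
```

-249.0

filter rows where dataset == 'wiki':
    params_m  loss_x100 dataset
2        733        408    wiki
4        845        285    wiki
5        761        267    wiki
7         99        111    wiki
10       500        327    wiki
add column diff = t['loss_x100'] - t['params_m']:
    params_m  loss_x100 dataset  diff
2        733        408    wiki  -325
4        845        285    wiki  -560
5        761        267    wiki  -494
7         99        111    wiki    12
10       500        327    wiki  -173
take 2 rows with largest loss_x100:
    params_m  loss_x100 dataset  diff
2        733        408    wiki  -325
10       500        327    wiki  -173
The mean of column 'diff' is -249.0.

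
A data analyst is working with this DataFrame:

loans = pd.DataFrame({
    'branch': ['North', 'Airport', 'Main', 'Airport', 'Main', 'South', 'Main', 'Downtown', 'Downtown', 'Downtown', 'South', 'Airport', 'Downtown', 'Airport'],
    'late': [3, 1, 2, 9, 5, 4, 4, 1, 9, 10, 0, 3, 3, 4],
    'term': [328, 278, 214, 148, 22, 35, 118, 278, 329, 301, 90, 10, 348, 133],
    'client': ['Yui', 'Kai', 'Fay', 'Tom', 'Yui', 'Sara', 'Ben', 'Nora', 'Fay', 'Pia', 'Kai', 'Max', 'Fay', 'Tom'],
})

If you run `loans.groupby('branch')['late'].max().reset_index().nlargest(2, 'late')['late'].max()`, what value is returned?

group by branch, max of late:
branch
Airport      9
Downtown    10
Main         5
North        3
South        4
Name: late, dtype: int64
reset_index():
     branch  late
0   Airport     9
1  Downtown    10
2      Main     5
3     North     3
4     South     4
take 2 rows with largest late:
     branch  late
1  Downtown    10
0   Airport     9
Taking the max of column 'late' gives 10.

10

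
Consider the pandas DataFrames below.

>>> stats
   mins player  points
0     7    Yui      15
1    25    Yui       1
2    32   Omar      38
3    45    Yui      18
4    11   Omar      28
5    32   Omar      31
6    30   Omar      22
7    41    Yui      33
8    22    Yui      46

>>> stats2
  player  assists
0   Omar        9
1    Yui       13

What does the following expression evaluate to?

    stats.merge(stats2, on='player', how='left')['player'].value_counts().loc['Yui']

5

merge on 'player' (how='left') → 9 rows:
   mins player  points  assists
0     7    Yui      15       13
1    25    Yui       1       13
2    32   Omar      38        9
3    45    Yui      18       13
4    11   Omar      28        9
5    32   Omar      31        9
6    30   Omar      22        9
7    41    Yui      33       13
8    22    Yui      46       13
value_counts of player:
player
Yui     5
Omar    4
Name: count, dtype: int64
Then the value at index 'Yui': 5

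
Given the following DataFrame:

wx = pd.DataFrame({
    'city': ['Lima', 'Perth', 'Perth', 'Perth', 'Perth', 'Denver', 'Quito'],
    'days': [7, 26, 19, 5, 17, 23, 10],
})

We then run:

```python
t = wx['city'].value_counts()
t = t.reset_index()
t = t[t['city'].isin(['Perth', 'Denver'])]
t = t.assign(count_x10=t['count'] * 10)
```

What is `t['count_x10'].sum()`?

value_counts of city:
city
Perth     4
Lima      1
Denver    1
Quito     1
Name: count, dtype: int64
reset_index():
     city  count
0   Perth      4
1    Lima      1
2  Denver      1
3   Quito      1
filter rows where city in ['Perth', 'Denver']:
     city  count
0   Perth      4
2  Denver      1
add column count_x10 = t['count'] * 10:
     city  count  count_x10
0   Perth      4         40
2  Denver      1         10

50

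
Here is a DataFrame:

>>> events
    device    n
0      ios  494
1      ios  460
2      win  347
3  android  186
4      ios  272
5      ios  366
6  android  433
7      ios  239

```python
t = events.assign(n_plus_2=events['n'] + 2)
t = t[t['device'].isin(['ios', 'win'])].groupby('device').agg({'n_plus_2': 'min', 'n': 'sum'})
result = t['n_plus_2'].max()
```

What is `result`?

349

add column n_plus_2 = events['n'] + 2:
    device    n  n_plus_2
0      ios  494       496
1      ios  460       462
2      win  347       349
3  android  186       188
4      ios  272       274
5      ios  366       368
6  android  433       435
7      ios  239       241
filter rows where device in ['ios', 'win']:
  device    n  n_plus_2
0    ios  494       496
1    ios  460       462
2    win  347       349
4    ios  272       274
5    ios  366       368
7    ios  239       241
group by device: min(n_plus_2), sum(n):
        n_plus_2     n
device                
ios          241  1831
win          349   347
Then the max of column 'n_plus_2': 349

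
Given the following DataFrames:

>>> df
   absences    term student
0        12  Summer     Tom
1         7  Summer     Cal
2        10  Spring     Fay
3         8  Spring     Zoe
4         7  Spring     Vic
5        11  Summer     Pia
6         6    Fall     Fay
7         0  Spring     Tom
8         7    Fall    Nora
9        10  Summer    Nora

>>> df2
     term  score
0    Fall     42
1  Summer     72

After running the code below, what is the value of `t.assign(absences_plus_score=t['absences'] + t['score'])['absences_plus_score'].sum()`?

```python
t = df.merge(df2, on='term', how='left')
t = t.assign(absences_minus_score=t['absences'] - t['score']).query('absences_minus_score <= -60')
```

merge on 'term' (how='left') → 10 rows:
   absences    term student  score
0        12  Summer     Tom   72.0
1         7  Summer     Cal   72.0
2        10  Spring     Fay    NaN
3         8  Spring     Zoe    NaN
4         7  Spring     Vic    NaN
5        11  Summer     Pia   72.0
6         6    Fall     Fay   42.0
7         0  Spring     Tom    NaN
8         7    Fall    Nora   42.0
9        10  Summer    Nora   72.0
add column absences_minus_score = t['absences'] - t['score']:
   absences    term student  score  absences_minus_score
0        12  Summer     Tom   72.0                 -60.0
1         7  Summer     Cal   72.0                 -65.0
2        10  Spring     Fay    NaN                   NaN
3         8  Spring     Zoe    NaN                   NaN
4         7  Spring     Vic    NaN                   NaN
5        11  Summer     Pia   72.0                 -61.0
6         6    Fall     Fay   42.0                 -36.0
7         0  Spring     Tom    NaN                   NaN
8         7    Fall    Nora   42.0                 -35.0
9        10  Summer    Nora   72.0                 -62.0
filter rows where absences_minus_score <= -60:
   absences    term student  score  absences_minus_score
0        12  Summer     Tom   72.0                 -60.0
1         7  Summer     Cal   72.0                 -65.0
5        11  Summer     Pia   72.0                 -61.0
9        10  Summer    Nora   72.0                 -62.0
add column absences_plus_score = t['absences'] + t['score']:
   absences    term student  score  absences_minus_score  absences_plus_score
0        12  Summer     Tom   72.0                 -60.0                 84.0
1         7  Summer     Cal   72.0                 -65.0                 79.0
5        11  Summer     Pia   72.0                 -61.0                 83.0
9        10  Summer    Nora   72.0                 -62.0                 82.0
sum of column 'absences_plus_score' → 328.0

328.0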